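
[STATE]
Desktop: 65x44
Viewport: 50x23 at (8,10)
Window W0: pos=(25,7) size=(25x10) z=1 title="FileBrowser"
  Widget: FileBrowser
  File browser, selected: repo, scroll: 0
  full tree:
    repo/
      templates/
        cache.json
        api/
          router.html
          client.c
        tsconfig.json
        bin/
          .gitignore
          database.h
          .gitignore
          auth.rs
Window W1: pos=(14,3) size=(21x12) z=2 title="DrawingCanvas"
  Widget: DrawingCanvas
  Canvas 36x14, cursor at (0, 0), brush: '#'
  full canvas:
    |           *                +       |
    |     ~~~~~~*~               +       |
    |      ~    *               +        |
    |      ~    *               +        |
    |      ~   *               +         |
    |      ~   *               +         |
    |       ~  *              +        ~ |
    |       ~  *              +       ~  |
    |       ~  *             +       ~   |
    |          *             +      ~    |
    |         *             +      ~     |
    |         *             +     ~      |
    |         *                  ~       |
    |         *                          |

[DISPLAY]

      ┃      ~   *        ┃o/            ┃        
      ┃      ~   *        ┃emplates/     ┃        
      ┃       ~  *        ┃              ┃        
      ┃       ~  *        ┃              ┃        
      ┗━━━━━━━━━━━━━━━━━━━┛              ┃        
                 ┃                       ┃        
                 ┗━━━━━━━━━━━━━━━━━━━━━━━┛        
                                                  
                                                  
                                                  
                                                  
                                                  
                                                  
                                                  
                                                  
                                                  
                                                  
                                                  
                                                  
                                                  
                                                  
                                                  
                                                  


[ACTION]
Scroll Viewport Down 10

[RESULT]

                                                  
                                                  
                                                  
                                                  
                                                  
                                                  
                                                  
                                                  
                                                  
                                                  
                                                  
                                                  
                                                  
                                                  
                                                  
                                                  
                                                  
                                                  
                                                  
                                                  
                                                  
                                                  
                                                  


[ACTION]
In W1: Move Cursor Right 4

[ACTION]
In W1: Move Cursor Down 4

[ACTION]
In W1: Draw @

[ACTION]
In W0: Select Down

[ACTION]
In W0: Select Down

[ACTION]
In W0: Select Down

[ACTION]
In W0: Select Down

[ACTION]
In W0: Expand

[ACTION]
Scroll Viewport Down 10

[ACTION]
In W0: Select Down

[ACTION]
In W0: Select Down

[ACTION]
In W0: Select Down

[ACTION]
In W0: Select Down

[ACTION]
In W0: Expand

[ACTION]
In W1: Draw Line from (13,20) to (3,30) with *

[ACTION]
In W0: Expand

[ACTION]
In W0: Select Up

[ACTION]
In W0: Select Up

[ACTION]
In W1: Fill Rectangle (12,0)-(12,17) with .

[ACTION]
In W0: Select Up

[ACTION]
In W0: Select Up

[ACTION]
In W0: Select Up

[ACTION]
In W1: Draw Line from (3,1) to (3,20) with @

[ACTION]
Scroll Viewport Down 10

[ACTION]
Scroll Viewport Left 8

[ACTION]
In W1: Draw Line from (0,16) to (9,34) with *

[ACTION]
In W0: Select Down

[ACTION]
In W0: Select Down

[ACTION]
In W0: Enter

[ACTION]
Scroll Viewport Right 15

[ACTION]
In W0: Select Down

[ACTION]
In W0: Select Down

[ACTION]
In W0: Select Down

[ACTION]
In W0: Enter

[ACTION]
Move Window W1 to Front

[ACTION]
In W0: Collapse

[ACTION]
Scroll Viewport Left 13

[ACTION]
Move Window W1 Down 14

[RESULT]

            ┃     ~~~~~~*~     *┃                 
            ┃      ~    *       ┃                 
            ┃ @@@@@@@@@@@@@@@@@@┃                 
            ┃    @ ~   *        ┃                 
            ┃      ~   *        ┃                 
            ┃       ~  *        ┃                 
            ┃       ~  *        ┃                 
            ┗━━━━━━━━━━━━━━━━━━━┛                 
                                                  
                                                  
                                                  
                                                  
                                                  
                                                  
                                                  
                                                  
                                                  
                                                  
                                                  
                                                  
                                                  
                                                  
                                                  


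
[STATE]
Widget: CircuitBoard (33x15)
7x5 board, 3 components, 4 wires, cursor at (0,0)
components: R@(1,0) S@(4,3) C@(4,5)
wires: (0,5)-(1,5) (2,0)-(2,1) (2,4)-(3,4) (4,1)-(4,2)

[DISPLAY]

   0 1 2 3 4 5 6                 
0  [.]                  ·        
                        │        
1   R                   ·        
                                 
2   · ─ ·           ·            
                    │            
3                   ·            
                                 
4       · ─ ·   S       C        
Cursor: (0,0)                    
                                 
                                 
                                 
                                 


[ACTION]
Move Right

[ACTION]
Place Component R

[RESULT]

   0 1 2 3 4 5 6                 
0      [R]              ·        
                        │        
1   R                   ·        
                                 
2   · ─ ·           ·            
                    │            
3                   ·            
                                 
4       · ─ ·   S       C        
Cursor: (0,1)                    
                                 
                                 
                                 
                                 


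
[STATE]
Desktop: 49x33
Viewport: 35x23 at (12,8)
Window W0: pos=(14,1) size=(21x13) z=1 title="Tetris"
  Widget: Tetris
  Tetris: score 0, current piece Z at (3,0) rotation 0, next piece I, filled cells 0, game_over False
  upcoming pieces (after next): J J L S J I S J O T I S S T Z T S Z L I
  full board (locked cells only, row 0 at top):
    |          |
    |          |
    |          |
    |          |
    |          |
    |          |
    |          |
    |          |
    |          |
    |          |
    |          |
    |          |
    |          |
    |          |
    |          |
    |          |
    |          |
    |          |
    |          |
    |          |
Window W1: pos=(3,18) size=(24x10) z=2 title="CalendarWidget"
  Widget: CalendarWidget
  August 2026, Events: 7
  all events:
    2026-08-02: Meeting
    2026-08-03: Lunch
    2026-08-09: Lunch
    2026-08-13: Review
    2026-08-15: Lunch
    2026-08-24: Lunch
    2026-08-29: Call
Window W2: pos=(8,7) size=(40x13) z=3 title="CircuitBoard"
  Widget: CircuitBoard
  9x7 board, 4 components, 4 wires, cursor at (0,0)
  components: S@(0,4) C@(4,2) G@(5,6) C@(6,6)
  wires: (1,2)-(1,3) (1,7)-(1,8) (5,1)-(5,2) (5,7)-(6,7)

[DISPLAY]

rcuitBoard                         
───────────────────────────────────
0 1 2 3 4 5 6 7 8                  
[.]              S                 
                                   
         · ─ ·               · ─ · 
                                   
                                   
                                   
                                   
                                   
━━━━━━━━━━━━━━━━━━━━━━━━━━━━━━━━━━━
──────────────┨                    
ust 2026      ┃                    
 Th Fr Sa Su  ┃                    
        1  2* ┃                    
5  6  7  8  9*┃                    
 13* 14 15* 16┃                    
 20 21 22 23  ┃                    
━━━━━━━━━━━━━━┛                    
                                   
                                   
                                   


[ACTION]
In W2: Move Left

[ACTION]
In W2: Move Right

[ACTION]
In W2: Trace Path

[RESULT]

rcuitBoard                         
───────────────────────────────────
0 1 2 3 4 5 6 7 8                  
    [.]          S                 
                                   
         · ─ ·               · ─ · 
                                   
                                   
                                   
                                   
                                   
━━━━━━━━━━━━━━━━━━━━━━━━━━━━━━━━━━━
──────────────┨                    
ust 2026      ┃                    
 Th Fr Sa Su  ┃                    
        1  2* ┃                    
5  6  7  8  9*┃                    
 13* 14 15* 16┃                    
 20 21 22 23  ┃                    
━━━━━━━━━━━━━━┛                    
                                   
                                   
                                   


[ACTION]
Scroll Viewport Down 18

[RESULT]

0 1 2 3 4 5 6 7 8                  
    [.]          S                 
                                   
         · ─ ·               · ─ · 
                                   
                                   
                                   
                                   
                                   
━━━━━━━━━━━━━━━━━━━━━━━━━━━━━━━━━━━
──────────────┨                    
ust 2026      ┃                    
 Th Fr Sa Su  ┃                    
        1  2* ┃                    
5  6  7  8  9*┃                    
 13* 14 15* 16┃                    
 20 21 22 23  ┃                    
━━━━━━━━━━━━━━┛                    
                                   
                                   
                                   
                                   
                                   


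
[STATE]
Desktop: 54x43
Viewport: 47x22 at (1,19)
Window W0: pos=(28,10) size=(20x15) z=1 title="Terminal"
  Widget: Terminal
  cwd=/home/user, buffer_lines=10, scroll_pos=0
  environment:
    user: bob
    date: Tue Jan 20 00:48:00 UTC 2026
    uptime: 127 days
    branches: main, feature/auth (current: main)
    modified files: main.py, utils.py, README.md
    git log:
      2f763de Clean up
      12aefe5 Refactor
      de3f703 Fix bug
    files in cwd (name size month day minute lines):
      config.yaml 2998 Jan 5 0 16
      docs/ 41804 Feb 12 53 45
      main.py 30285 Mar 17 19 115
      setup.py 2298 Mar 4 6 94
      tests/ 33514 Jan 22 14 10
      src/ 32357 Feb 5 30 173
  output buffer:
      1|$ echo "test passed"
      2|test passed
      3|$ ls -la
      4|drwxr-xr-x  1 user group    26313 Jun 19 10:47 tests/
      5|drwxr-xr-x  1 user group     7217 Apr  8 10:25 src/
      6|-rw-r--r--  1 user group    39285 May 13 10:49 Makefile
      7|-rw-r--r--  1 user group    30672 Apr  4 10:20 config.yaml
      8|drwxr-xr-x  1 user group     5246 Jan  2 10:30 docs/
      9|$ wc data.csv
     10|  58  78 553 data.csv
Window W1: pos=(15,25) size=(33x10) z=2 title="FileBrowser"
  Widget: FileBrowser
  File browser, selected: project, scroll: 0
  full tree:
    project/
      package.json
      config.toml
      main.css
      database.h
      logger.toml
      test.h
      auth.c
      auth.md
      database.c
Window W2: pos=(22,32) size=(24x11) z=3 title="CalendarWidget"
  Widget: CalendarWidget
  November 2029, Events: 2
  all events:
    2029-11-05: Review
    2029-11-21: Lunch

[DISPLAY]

                           ┃-rw-r--r--  1 user┃
                           ┃drwxr-xr-x  1 user┃
                           ┃$ wc data.csv     ┃
                           ┃  58  78 553 data.┃
                           ┃$ █               ┃
                           ┗━━━━━━━━━━━━━━━━━━┛
              ┏━━━━━━━━━━━━━━━━━━━━━━━━━━━━━━━┓
              ┃ FileBrowser                   ┃
              ┠───────────────────────────────┨
              ┃> [-] project/                 ┃
              ┃    package.json               ┃
              ┃    config.toml                ┃
              ┃    main.css                   ┃
              ┃    da┏━━━━━━━━━━━━━━━━━━━━━━┓ ┃
              ┃    lo┃ CalendarWidget       ┃ ┃
              ┗━━━━━━┠──────────────────────┨━┛
                     ┃    November 2029     ┃  
                     ┃Mo Tu We Th Fr Sa Su  ┃  
                     ┃          1  2  3  4  ┃  
                     ┃ 5*  6  7  8  9 10 11 ┃  
                     ┃12 13 14 15 16 17 18  ┃  
                     ┃19 20 21* 22 23 24 25 ┃  


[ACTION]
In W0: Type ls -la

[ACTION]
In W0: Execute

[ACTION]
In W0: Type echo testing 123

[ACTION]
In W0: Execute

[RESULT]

                           ┃drwxr-xr-x  1 bob ┃
                           ┃drwxr-xr-x  1 bob ┃
                           ┃$ echo testing 123┃
                           ┃testing 123       ┃
                           ┃$ █               ┃
                           ┗━━━━━━━━━━━━━━━━━━┛
              ┏━━━━━━━━━━━━━━━━━━━━━━━━━━━━━━━┓
              ┃ FileBrowser                   ┃
              ┠───────────────────────────────┨
              ┃> [-] project/                 ┃
              ┃    package.json               ┃
              ┃    config.toml                ┃
              ┃    main.css                   ┃
              ┃    da┏━━━━━━━━━━━━━━━━━━━━━━┓ ┃
              ┃    lo┃ CalendarWidget       ┃ ┃
              ┗━━━━━━┠──────────────────────┨━┛
                     ┃    November 2029     ┃  
                     ┃Mo Tu We Th Fr Sa Su  ┃  
                     ┃          1  2  3  4  ┃  
                     ┃ 5*  6  7  8  9 10 11 ┃  
                     ┃12 13 14 15 16 17 18  ┃  
                     ┃19 20 21* 22 23 24 25 ┃  


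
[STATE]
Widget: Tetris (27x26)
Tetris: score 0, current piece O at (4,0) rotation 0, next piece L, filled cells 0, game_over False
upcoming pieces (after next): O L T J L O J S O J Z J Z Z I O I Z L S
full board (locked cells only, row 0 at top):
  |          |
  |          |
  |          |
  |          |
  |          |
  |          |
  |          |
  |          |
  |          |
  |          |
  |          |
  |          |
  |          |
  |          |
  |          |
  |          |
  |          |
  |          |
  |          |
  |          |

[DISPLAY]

    ▓▓    │Next:           
    ▓▓    │  ▒             
          │▒▒▒             
          │                
          │                
          │                
          │Score:          
          │0               
          │                
          │                
          │                
          │                
          │                
          │                
          │                
          │                
          │                
          │                
          │                
          │                
          │                
          │                
          │                
          │                
          │                
          │                


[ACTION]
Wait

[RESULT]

          │Next:           
    ▓▓    │  ▒             
    ▓▓    │▒▒▒             
          │                
          │                
          │                
          │Score:          
          │0               
          │                
          │                
          │                
          │                
          │                
          │                
          │                
          │                
          │                
          │                
          │                
          │                
          │                
          │                
          │                
          │                
          │                
          │                


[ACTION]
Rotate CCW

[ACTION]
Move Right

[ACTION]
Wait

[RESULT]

          │Next:           
          │  ▒             
     ▓▓   │▒▒▒             
     ▓▓   │                
          │                
          │                
          │Score:          
          │0               
          │                
          │                
          │                
          │                
          │                
          │                
          │                
          │                
          │                
          │                
          │                
          │                
          │                
          │                
          │                
          │                
          │                
          │                


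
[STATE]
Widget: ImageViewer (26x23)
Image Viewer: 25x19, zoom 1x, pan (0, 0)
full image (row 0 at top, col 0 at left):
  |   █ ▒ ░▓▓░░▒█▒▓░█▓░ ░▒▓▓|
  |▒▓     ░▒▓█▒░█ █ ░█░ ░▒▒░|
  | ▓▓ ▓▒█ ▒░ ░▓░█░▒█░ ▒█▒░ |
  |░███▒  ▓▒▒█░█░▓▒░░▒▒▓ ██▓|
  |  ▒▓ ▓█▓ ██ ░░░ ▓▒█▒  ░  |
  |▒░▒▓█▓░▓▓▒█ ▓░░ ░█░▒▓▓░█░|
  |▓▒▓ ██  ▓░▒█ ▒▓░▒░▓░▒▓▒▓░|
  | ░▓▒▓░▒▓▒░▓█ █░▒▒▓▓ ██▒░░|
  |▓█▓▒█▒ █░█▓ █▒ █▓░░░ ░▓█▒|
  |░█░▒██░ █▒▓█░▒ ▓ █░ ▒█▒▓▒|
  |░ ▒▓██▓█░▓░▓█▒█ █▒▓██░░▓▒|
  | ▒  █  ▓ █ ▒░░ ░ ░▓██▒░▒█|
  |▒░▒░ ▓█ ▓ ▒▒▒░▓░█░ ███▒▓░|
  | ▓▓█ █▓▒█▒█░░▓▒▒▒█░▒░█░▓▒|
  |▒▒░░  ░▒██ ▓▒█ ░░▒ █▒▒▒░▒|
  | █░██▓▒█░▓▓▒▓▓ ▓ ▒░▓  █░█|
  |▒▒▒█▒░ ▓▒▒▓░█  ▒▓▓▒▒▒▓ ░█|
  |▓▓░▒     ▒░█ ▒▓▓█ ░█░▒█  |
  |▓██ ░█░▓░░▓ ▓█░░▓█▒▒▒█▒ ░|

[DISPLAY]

   █ ▒ ░▓▓░░▒█▒▓░█▓░ ░▒▓▓ 
▒▓     ░▒▓█▒░█ █ ░█░ ░▒▒░ 
 ▓▓ ▓▒█ ▒░ ░▓░█░▒█░ ▒█▒░  
░███▒  ▓▒▒█░█░▓▒░░▒▒▓ ██▓ 
  ▒▓ ▓█▓ ██ ░░░ ▓▒█▒  ░   
▒░▒▓█▓░▓▓▒█ ▓░░ ░█░▒▓▓░█░ 
▓▒▓ ██  ▓░▒█ ▒▓░▒░▓░▒▓▒▓░ 
 ░▓▒▓░▒▓▒░▓█ █░▒▒▓▓ ██▒░░ 
▓█▓▒█▒ █░█▓ █▒ █▓░░░ ░▓█▒ 
░█░▒██░ █▒▓█░▒ ▓ █░ ▒█▒▓▒ 
░ ▒▓██▓█░▓░▓█▒█ █▒▓██░░▓▒ 
 ▒  █  ▓ █ ▒░░ ░ ░▓██▒░▒█ 
▒░▒░ ▓█ ▓ ▒▒▒░▓░█░ ███▒▓░ 
 ▓▓█ █▓▒█▒█░░▓▒▒▒█░▒░█░▓▒ 
▒▒░░  ░▒██ ▓▒█ ░░▒ █▒▒▒░▒ 
 █░██▓▒█░▓▓▒▓▓ ▓ ▒░▓  █░█ 
▒▒▒█▒░ ▓▒▒▓░█  ▒▓▓▒▒▒▓ ░█ 
▓▓░▒     ▒░█ ▒▓▓█ ░█░▒█   
▓██ ░█░▓░░▓ ▓█░░▓█▒▒▒█▒ ░ 
                          
                          
                          
                          


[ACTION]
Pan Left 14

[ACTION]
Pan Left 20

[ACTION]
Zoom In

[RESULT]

      ██  ▒▒  ░░▓▓▓▓░░░░▒▒
      ██  ▒▒  ░░▓▓▓▓░░░░▒▒
▒▒▓▓          ░░▒▒▓▓██▒▒░░
▒▒▓▓          ░░▒▒▓▓██▒▒░░
  ▓▓▓▓  ▓▓▒▒██  ▒▒░░  ░░▓▓
  ▓▓▓▓  ▓▓▒▒██  ▒▒░░  ░░▓▓
░░██████▒▒    ▓▓▒▒▒▒██░░██
░░██████▒▒    ▓▓▒▒▒▒██░░██
    ▒▒▓▓  ▓▓██▓▓  ████  ░░
    ▒▒▓▓  ▓▓██▓▓  ████  ░░
▒▒░░▒▒▓▓██▓▓░░▓▓▓▓▒▒██  ▓▓
▒▒░░▒▒▓▓██▓▓░░▓▓▓▓▒▒██  ▓▓
▓▓▒▒▓▓  ████    ▓▓░░▒▒██  
▓▓▒▒▓▓  ████    ▓▓░░▒▒██  
  ░░▓▓▒▒▓▓░░▒▒▓▓▒▒░░▓▓██  
  ░░▓▓▒▒▓▓░░▒▒▓▓▒▒░░▓▓██  
▓▓██▓▓▒▒██▒▒  ██░░██▓▓  ██
▓▓██▓▓▒▒██▒▒  ██░░██▓▓  ██
░░██░░▒▒████░░  ██▒▒▓▓██░░
░░██░░▒▒████░░  ██▒▒▓▓██░░
░░  ▒▒▓▓████▓▓██░░▓▓░░▓▓██
░░  ▒▒▓▓████▓▓██░░▓▓░░▓▓██
  ▒▒    ██    ▓▓  ██  ▒▒░░


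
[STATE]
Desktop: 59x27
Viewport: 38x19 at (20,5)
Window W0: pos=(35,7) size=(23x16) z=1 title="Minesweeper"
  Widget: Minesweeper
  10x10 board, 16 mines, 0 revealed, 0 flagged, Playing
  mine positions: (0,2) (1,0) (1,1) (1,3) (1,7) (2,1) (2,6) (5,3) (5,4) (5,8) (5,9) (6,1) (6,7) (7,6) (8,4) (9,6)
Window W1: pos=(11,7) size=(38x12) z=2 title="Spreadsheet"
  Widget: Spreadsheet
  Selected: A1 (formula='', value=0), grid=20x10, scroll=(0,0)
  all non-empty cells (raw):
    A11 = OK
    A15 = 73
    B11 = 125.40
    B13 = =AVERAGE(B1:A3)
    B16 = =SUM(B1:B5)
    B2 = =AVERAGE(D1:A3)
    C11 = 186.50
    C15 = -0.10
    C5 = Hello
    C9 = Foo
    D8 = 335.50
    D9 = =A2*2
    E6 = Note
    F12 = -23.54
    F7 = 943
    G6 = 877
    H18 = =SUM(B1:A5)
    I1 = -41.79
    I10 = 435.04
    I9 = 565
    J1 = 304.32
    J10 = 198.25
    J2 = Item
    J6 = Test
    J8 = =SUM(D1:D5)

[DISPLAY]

                                      
                                      
━━━━━━━━━━━━━━━━━━━━━━━━━━━━┓━━━━━━━━┓
heet                        ┃        ┃
────────────────────────────┨────────┨
                            ┃        ┃
       B       C       D    ┃        ┃
----------------------------┃        ┃
 [0]       0       0       0┃        ┃
   0#CIRC!         0       0┃        ┃
   0       0       0       0┃        ┃
   0       0       0       0┃        ┃
   0       0Hello          0┃        ┃
━━━━━━━━━━━━━━━━━━━━━━━━━━━━┛        ┃
               ┃■■■■■■■■■■           ┃
               ┃                     ┃
               ┃                     ┃
               ┗━━━━━━━━━━━━━━━━━━━━━┛
                                      


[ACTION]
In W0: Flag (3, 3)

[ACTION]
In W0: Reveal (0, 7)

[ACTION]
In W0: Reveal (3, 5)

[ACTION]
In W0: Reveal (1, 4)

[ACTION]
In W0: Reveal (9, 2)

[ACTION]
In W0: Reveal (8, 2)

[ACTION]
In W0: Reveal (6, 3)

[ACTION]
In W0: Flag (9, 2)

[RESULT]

                                      
                                      
━━━━━━━━━━━━━━━━━━━━━━━━━━━━┓━━━━━━━━┓
heet                        ┃        ┃
────────────────────────────┨────────┨
                            ┃        ┃
       B       C       D    ┃        ┃
----------------------------┃        ┃
 [0]       0       0       0┃        ┃
   0#CIRC!         0       0┃        ┃
   0       0       0       0┃        ┃
   0       0       0       0┃        ┃
   0       0Hello          0┃        ┃
━━━━━━━━━━━━━━━━━━━━━━━━━━━━┛        ┃
               ┃   1■■■■■■           ┃
               ┃                     ┃
               ┃                     ┃
               ┗━━━━━━━━━━━━━━━━━━━━━┛
                                      


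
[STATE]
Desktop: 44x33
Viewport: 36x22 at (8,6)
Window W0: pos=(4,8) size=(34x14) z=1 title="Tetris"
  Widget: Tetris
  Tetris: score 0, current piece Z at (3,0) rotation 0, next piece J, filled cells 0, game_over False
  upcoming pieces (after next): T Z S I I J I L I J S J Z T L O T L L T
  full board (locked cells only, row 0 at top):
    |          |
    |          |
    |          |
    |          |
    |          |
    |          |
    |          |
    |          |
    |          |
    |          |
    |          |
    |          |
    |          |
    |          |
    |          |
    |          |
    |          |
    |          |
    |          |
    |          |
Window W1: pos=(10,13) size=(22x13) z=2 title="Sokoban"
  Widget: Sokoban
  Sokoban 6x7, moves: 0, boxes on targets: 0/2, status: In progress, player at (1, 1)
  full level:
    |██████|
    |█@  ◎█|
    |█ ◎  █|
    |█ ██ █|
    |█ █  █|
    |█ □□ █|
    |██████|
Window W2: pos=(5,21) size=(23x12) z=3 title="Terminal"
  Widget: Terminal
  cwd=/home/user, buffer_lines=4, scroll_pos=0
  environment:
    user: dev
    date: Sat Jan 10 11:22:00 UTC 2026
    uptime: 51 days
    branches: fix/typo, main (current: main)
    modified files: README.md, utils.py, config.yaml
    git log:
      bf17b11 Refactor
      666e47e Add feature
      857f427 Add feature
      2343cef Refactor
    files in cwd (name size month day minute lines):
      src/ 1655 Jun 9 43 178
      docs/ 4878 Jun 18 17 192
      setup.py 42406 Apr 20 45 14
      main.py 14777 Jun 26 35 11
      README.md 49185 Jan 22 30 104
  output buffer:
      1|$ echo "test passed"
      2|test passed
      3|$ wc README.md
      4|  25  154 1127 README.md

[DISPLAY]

                                    
                                    
━━━━━━━━━━━━━━━━━━━━━━━━━━━━━┓      
tris                         ┃      
─────────────────────────────┨      
       │Next:                ┃      
       │█                    ┃      
  ┏━━━━━━━━━━━━━━━━━━━━┓     ┃      
  ┃ Sokoban            ┃     ┃      
  ┠────────────────────┨     ┃      
  ┃██████              ┃     ┃      
  ┃█@  ◎█              ┃     ┃      
  ┃█ ◎  █              ┃     ┃      
  ┃█ ██ █              ┃     ┃      
  ┃█ █  █              ┃     ┃      
━━━━━━━━━━━━━━━━━━━┓   ┃━━━━━┛      
erminal            ┃   ┃            
───────────────────┨   ┃            
echo "test passed" ┃   ┃            
st passed          ┃━━━┛            
wc README.md       ┃                
25  154 1127 README┃                


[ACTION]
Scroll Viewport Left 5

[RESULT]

                                    
                                    
 ┏━━━━━━━━━━━━━━━━━━━━━━━━━━━━━━━━┓ 
 ┃ Tetris                         ┃ 
 ┠────────────────────────────────┨ 
 ┃          │Next:                ┃ 
 ┃          │█                    ┃ 
 ┃     ┏━━━━━━━━━━━━━━━━━━━━┓     ┃ 
 ┃     ┃ Sokoban            ┃     ┃ 
 ┃     ┠────────────────────┨     ┃ 
 ┃     ┃██████              ┃     ┃ 
 ┃     ┃█@  ◎█              ┃     ┃ 
 ┃     ┃█ ◎  █              ┃     ┃ 
 ┃     ┃█ ██ █              ┃     ┃ 
 ┃     ┃█ █  █              ┃     ┃ 
 ┗┏━━━━━━━━━━━━━━━━━━━━━┓   ┃━━━━━┛ 
  ┃ Terminal            ┃   ┃       
  ┠─────────────────────┨   ┃       
  ┃$ echo "test passed" ┃   ┃       
  ┃test passed          ┃━━━┛       
  ┃$ wc README.md       ┃           
  ┃  25  154 1127 README┃           


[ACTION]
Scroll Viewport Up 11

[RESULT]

                                    
                                    
                                    
                                    
                                    
                                    
                                    
                                    
 ┏━━━━━━━━━━━━━━━━━━━━━━━━━━━━━━━━┓ 
 ┃ Tetris                         ┃ 
 ┠────────────────────────────────┨ 
 ┃          │Next:                ┃ 
 ┃          │█                    ┃ 
 ┃     ┏━━━━━━━━━━━━━━━━━━━━┓     ┃ 
 ┃     ┃ Sokoban            ┃     ┃ 
 ┃     ┠────────────────────┨     ┃ 
 ┃     ┃██████              ┃     ┃ 
 ┃     ┃█@  ◎█              ┃     ┃ 
 ┃     ┃█ ◎  █              ┃     ┃ 
 ┃     ┃█ ██ █              ┃     ┃ 
 ┃     ┃█ █  █              ┃     ┃ 
 ┗┏━━━━━━━━━━━━━━━━━━━━━┓   ┃━━━━━┛ 


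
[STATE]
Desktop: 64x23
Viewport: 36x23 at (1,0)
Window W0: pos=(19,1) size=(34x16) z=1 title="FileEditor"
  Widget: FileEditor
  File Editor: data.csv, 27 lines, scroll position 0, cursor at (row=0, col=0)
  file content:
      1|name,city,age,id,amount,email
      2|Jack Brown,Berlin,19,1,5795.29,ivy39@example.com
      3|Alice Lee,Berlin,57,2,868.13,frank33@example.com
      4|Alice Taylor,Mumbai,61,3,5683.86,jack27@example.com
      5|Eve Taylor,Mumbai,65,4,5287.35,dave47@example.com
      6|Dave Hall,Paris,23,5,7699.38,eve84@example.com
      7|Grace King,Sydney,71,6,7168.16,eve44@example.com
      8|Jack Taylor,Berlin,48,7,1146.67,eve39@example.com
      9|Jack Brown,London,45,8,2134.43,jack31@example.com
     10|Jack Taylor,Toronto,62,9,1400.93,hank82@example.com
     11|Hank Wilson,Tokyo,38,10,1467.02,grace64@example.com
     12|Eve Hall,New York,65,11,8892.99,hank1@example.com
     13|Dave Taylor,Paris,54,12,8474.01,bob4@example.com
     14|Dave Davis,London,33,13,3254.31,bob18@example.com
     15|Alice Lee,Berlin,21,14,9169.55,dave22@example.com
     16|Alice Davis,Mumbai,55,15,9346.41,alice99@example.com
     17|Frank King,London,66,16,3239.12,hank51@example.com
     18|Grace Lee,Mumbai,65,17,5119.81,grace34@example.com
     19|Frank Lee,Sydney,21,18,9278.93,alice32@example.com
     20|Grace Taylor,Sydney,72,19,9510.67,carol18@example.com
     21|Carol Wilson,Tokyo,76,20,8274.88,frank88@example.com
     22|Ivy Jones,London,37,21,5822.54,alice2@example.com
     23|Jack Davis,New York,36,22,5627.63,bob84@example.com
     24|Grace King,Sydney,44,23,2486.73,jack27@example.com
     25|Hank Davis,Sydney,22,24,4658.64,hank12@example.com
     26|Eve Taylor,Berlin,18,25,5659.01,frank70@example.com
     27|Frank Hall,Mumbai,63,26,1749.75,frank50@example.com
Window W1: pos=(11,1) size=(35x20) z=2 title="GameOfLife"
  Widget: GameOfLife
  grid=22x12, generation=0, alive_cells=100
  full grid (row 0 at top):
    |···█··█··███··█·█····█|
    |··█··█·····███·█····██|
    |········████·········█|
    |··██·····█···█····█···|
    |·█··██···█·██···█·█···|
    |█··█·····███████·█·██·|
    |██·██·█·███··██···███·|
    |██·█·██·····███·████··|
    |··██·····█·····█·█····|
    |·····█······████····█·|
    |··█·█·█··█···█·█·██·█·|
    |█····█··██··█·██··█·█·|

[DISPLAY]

                                    
          ┏━━━━━━━━━━━━━━━━━━━━━━━━━
          ┃ GameOfLife              
          ┠─────────────────────────
          ┃Gen: 0                   
          ┃···█··█··███··█·█····█   
          ┃··█··█·····███·█····██   
          ┃········████·········█   
          ┃··██·····█···█····█···   
          ┃·█··██···█·██···█·█···   
          ┃█··█·····███████·█·██·   
          ┃██·██·█·███··██···███·   
          ┃██·█·██·····███·████··   
          ┃··██·····█·····█·█····   
          ┃·····█······████····█·   
          ┃··█·█·█··█···█·█·██·█·   
          ┃█····█··██··█·██··█·█·   
          ┃                         
          ┃                         
          ┃                         
          ┗━━━━━━━━━━━━━━━━━━━━━━━━━
                                    
                                    


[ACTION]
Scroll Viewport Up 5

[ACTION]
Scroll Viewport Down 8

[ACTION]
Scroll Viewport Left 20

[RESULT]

                                    
           ┏━━━━━━━━━━━━━━━━━━━━━━━━
           ┃ GameOfLife             
           ┠────────────────────────
           ┃Gen: 0                  
           ┃···█··█··███··█·█····█  
           ┃··█··█·····███·█····██  
           ┃········████·········█  
           ┃··██·····█···█····█···  
           ┃·█··██···█·██···█·█···  
           ┃█··█·····███████·█·██·  
           ┃██·██·█·███··██···███·  
           ┃██·█·██·····███·████··  
           ┃··██·····█·····█·█····  
           ┃·····█······████····█·  
           ┃··█·█·█··█···█·█·██·█·  
           ┃█····█··██··█·██··█·█·  
           ┃                        
           ┃                        
           ┃                        
           ┗━━━━━━━━━━━━━━━━━━━━━━━━
                                    
                                    


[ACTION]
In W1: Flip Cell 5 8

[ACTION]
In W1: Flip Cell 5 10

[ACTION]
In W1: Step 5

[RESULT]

                                    
           ┏━━━━━━━━━━━━━━━━━━━━━━━━
           ┃ GameOfLife             
           ┠────────────────────────
           ┃Gen: 5                  
           ┃······················  
           ┃···█····█·············  
           ┃·████·██·····██·······  
           ┃·█···█·█·█████········  
           ┃·███··············█···  
           ┃···███·█····█··█··██··  
           ┃····██·██··█····█·█···  
           ┃··█·█·················  
           ┃██·███····██·······██·  
           ┃██·█·····███········█·  
           ┃·········███······███·  
           ┃······················  
           ┃                        
           ┃                        
           ┃                        
           ┗━━━━━━━━━━━━━━━━━━━━━━━━
                                    
                                    


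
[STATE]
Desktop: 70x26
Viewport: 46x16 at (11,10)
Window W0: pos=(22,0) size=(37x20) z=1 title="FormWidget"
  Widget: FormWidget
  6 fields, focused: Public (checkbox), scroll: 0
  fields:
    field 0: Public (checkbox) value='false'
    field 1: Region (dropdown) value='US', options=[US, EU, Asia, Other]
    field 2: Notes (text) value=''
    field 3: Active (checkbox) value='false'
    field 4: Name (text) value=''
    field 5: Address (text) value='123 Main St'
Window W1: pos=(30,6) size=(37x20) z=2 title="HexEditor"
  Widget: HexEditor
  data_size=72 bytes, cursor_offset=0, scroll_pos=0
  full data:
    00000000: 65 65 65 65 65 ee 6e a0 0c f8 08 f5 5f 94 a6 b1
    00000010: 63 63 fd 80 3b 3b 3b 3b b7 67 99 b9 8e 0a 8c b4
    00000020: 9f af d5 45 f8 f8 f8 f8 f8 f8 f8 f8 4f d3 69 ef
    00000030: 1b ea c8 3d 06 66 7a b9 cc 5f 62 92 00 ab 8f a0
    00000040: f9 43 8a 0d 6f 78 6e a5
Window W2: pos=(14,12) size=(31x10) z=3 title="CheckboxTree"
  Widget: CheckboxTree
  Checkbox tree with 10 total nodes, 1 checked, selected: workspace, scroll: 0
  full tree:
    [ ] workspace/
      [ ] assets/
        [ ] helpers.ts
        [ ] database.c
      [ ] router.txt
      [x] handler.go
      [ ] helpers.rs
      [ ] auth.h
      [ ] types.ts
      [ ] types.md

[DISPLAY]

           ┃       ┃00000010  63 63 fd 80 3b 3
           ┃       ┃00000020  9f af d5 45 f8 f
   ┏━━━━━━━━━━━━━━━━━━━━━━━━━━━━━┓a c8 3d 06 6
   ┃ CheckboxTree                ┃3 8a 0d 6f 7
   ┠─────────────────────────────┨            
   ┃>[-] workspace/              ┃            
   ┃   [ ] assets/               ┃            
   ┃     [ ] helpers.ts          ┃            
   ┃     [ ] database.c          ┃            
   ┃   [ ] router.txt            ┃            
   ┃   [x] handler.go            ┃            
   ┗━━━━━━━━━━━━━━━━━━━━━━━━━━━━━┛            
                   ┃                          
                   ┃                          
                   ┃                          
                   ┗━━━━━━━━━━━━━━━━━━━━━━━━━━


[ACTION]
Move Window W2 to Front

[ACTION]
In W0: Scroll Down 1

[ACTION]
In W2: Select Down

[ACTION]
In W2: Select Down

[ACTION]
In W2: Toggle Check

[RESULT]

           ┃       ┃00000010  63 63 fd 80 3b 3
           ┃       ┃00000020  9f af d5 45 f8 f
   ┏━━━━━━━━━━━━━━━━━━━━━━━━━━━━━┓a c8 3d 06 6
   ┃ CheckboxTree                ┃3 8a 0d 6f 7
   ┠─────────────────────────────┨            
   ┃ [-] workspace/              ┃            
   ┃   [-] assets/               ┃            
   ┃>    [x] helpers.ts          ┃            
   ┃     [ ] database.c          ┃            
   ┃   [ ] router.txt            ┃            
   ┃   [x] handler.go            ┃            
   ┗━━━━━━━━━━━━━━━━━━━━━━━━━━━━━┛            
                   ┃                          
                   ┃                          
                   ┃                          
                   ┗━━━━━━━━━━━━━━━━━━━━━━━━━━
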